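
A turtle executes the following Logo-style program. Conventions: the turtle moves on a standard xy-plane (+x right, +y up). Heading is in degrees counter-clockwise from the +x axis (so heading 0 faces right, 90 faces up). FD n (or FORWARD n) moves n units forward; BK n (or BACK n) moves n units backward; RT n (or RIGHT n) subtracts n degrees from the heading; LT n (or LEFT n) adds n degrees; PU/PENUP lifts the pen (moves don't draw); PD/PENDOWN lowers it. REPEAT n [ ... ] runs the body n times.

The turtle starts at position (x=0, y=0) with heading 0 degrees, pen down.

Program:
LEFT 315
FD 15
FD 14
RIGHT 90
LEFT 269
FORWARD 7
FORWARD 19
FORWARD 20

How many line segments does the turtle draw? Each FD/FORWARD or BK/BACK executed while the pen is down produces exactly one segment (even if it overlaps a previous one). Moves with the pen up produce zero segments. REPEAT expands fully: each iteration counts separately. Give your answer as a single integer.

Executing turtle program step by step:
Start: pos=(0,0), heading=0, pen down
LT 315: heading 0 -> 315
FD 15: (0,0) -> (10.607,-10.607) [heading=315, draw]
FD 14: (10.607,-10.607) -> (20.506,-20.506) [heading=315, draw]
RT 90: heading 315 -> 225
LT 269: heading 225 -> 134
FD 7: (20.506,-20.506) -> (15.643,-15.471) [heading=134, draw]
FD 19: (15.643,-15.471) -> (2.445,-1.803) [heading=134, draw]
FD 20: (2.445,-1.803) -> (-11.448,12.584) [heading=134, draw]
Final: pos=(-11.448,12.584), heading=134, 5 segment(s) drawn
Segments drawn: 5

Answer: 5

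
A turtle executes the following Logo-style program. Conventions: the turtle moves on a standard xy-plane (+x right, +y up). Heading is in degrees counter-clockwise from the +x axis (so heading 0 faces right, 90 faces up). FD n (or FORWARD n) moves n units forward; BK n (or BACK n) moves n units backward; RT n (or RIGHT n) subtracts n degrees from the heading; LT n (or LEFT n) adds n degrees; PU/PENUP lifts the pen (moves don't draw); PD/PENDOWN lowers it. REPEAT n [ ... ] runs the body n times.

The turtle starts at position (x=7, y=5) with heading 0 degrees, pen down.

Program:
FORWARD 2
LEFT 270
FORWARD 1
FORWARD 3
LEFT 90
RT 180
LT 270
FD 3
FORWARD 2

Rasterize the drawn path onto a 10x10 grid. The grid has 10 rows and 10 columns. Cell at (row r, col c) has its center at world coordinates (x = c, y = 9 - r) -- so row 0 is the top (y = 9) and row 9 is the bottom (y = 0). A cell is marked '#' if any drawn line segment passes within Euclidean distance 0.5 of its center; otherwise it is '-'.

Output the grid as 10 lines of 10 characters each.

Answer: ----------
----------
----------
---------#
-------###
---------#
---------#
---------#
---------#
----------

Derivation:
Segment 0: (7,5) -> (9,5)
Segment 1: (9,5) -> (9,4)
Segment 2: (9,4) -> (9,1)
Segment 3: (9,1) -> (9,4)
Segment 4: (9,4) -> (9,6)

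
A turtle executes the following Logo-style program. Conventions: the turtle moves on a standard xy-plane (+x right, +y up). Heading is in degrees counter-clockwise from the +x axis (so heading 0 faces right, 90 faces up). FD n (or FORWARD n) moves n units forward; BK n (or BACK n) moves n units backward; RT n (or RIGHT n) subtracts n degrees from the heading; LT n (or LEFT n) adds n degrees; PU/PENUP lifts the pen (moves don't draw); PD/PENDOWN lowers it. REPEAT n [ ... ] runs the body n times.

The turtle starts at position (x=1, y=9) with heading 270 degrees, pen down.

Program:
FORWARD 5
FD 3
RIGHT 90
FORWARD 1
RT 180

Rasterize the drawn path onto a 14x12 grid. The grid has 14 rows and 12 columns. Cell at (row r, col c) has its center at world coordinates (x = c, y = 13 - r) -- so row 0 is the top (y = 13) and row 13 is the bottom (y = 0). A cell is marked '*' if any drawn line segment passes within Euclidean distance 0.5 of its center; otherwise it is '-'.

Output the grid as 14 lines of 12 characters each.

Segment 0: (1,9) -> (1,4)
Segment 1: (1,4) -> (1,1)
Segment 2: (1,1) -> (-0,1)

Answer: ------------
------------
------------
------------
-*----------
-*----------
-*----------
-*----------
-*----------
-*----------
-*----------
-*----------
**----------
------------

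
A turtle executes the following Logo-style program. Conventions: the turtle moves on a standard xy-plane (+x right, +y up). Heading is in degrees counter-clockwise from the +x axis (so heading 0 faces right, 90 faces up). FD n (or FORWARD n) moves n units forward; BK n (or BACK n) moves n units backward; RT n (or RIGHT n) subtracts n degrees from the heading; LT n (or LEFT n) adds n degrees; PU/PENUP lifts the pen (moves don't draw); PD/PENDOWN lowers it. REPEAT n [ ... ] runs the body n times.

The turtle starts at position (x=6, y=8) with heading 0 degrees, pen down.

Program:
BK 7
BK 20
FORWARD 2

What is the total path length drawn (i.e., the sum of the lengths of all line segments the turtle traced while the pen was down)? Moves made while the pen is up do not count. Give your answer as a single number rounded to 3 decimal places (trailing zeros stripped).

Answer: 29

Derivation:
Executing turtle program step by step:
Start: pos=(6,8), heading=0, pen down
BK 7: (6,8) -> (-1,8) [heading=0, draw]
BK 20: (-1,8) -> (-21,8) [heading=0, draw]
FD 2: (-21,8) -> (-19,8) [heading=0, draw]
Final: pos=(-19,8), heading=0, 3 segment(s) drawn

Segment lengths:
  seg 1: (6,8) -> (-1,8), length = 7
  seg 2: (-1,8) -> (-21,8), length = 20
  seg 3: (-21,8) -> (-19,8), length = 2
Total = 29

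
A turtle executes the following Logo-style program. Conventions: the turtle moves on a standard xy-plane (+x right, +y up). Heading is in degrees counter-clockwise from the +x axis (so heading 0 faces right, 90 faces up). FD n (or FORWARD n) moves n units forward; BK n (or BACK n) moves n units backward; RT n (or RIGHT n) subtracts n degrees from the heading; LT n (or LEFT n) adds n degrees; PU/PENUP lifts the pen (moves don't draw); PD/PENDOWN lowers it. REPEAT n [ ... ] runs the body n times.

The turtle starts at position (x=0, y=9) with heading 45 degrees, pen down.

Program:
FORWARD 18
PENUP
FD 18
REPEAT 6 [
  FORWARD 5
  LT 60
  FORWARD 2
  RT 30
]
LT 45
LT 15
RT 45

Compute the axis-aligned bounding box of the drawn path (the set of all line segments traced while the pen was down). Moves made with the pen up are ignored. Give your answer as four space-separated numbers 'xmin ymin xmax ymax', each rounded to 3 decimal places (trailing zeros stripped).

Answer: 0 9 12.728 21.728

Derivation:
Executing turtle program step by step:
Start: pos=(0,9), heading=45, pen down
FD 18: (0,9) -> (12.728,21.728) [heading=45, draw]
PU: pen up
FD 18: (12.728,21.728) -> (25.456,34.456) [heading=45, move]
REPEAT 6 [
  -- iteration 1/6 --
  FD 5: (25.456,34.456) -> (28.991,37.991) [heading=45, move]
  LT 60: heading 45 -> 105
  FD 2: (28.991,37.991) -> (28.474,39.923) [heading=105, move]
  RT 30: heading 105 -> 75
  -- iteration 2/6 --
  FD 5: (28.474,39.923) -> (29.768,44.753) [heading=75, move]
  LT 60: heading 75 -> 135
  FD 2: (29.768,44.753) -> (28.354,46.167) [heading=135, move]
  RT 30: heading 135 -> 105
  -- iteration 3/6 --
  FD 5: (28.354,46.167) -> (27.06,50.997) [heading=105, move]
  LT 60: heading 105 -> 165
  FD 2: (27.06,50.997) -> (25.128,51.514) [heading=165, move]
  RT 30: heading 165 -> 135
  -- iteration 4/6 --
  FD 5: (25.128,51.514) -> (21.592,55.05) [heading=135, move]
  LT 60: heading 135 -> 195
  FD 2: (21.592,55.05) -> (19.66,54.532) [heading=195, move]
  RT 30: heading 195 -> 165
  -- iteration 5/6 --
  FD 5: (19.66,54.532) -> (14.831,55.826) [heading=165, move]
  LT 60: heading 165 -> 225
  FD 2: (14.831,55.826) -> (13.416,54.412) [heading=225, move]
  RT 30: heading 225 -> 195
  -- iteration 6/6 --
  FD 5: (13.416,54.412) -> (8.587,53.118) [heading=195, move]
  LT 60: heading 195 -> 255
  FD 2: (8.587,53.118) -> (8.069,51.186) [heading=255, move]
  RT 30: heading 255 -> 225
]
LT 45: heading 225 -> 270
LT 15: heading 270 -> 285
RT 45: heading 285 -> 240
Final: pos=(8.069,51.186), heading=240, 1 segment(s) drawn

Segment endpoints: x in {0, 12.728}, y in {9, 21.728}
xmin=0, ymin=9, xmax=12.728, ymax=21.728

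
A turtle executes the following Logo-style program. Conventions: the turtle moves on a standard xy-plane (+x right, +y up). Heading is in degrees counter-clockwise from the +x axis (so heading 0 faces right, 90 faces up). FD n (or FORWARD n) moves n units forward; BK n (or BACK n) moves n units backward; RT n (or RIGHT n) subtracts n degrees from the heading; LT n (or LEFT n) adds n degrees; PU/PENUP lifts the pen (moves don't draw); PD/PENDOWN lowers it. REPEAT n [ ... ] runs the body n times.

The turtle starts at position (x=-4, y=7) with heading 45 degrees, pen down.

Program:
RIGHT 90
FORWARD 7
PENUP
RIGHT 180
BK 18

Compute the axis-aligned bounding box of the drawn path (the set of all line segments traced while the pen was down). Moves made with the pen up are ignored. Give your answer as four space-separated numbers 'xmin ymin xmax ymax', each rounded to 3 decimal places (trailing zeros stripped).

Executing turtle program step by step:
Start: pos=(-4,7), heading=45, pen down
RT 90: heading 45 -> 315
FD 7: (-4,7) -> (0.95,2.05) [heading=315, draw]
PU: pen up
RT 180: heading 315 -> 135
BK 18: (0.95,2.05) -> (13.678,-10.678) [heading=135, move]
Final: pos=(13.678,-10.678), heading=135, 1 segment(s) drawn

Segment endpoints: x in {-4, 0.95}, y in {2.05, 7}
xmin=-4, ymin=2.05, xmax=0.95, ymax=7

Answer: -4 2.05 0.95 7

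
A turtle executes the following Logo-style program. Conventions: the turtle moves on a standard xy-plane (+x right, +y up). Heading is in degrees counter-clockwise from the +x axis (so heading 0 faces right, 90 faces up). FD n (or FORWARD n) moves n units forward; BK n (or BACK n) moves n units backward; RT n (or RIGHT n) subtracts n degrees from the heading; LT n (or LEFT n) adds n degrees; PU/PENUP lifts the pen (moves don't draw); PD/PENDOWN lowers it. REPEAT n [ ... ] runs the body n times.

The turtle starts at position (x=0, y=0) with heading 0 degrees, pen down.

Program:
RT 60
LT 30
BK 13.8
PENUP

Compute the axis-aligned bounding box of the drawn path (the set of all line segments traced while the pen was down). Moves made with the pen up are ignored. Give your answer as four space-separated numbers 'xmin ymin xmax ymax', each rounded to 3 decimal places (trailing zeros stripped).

Executing turtle program step by step:
Start: pos=(0,0), heading=0, pen down
RT 60: heading 0 -> 300
LT 30: heading 300 -> 330
BK 13.8: (0,0) -> (-11.951,6.9) [heading=330, draw]
PU: pen up
Final: pos=(-11.951,6.9), heading=330, 1 segment(s) drawn

Segment endpoints: x in {-11.951, 0}, y in {0, 6.9}
xmin=-11.951, ymin=0, xmax=0, ymax=6.9

Answer: -11.951 0 0 6.9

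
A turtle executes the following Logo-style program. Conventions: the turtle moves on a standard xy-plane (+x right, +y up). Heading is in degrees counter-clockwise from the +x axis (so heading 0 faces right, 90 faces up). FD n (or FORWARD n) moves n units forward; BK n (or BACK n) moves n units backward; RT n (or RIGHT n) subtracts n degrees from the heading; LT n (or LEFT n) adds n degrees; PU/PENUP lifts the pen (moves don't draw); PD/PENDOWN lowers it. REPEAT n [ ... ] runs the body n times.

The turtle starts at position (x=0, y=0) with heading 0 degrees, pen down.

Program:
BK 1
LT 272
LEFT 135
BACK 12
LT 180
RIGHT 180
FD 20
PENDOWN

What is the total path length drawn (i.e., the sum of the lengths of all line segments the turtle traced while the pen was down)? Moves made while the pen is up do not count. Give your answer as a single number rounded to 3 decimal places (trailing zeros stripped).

Answer: 33

Derivation:
Executing turtle program step by step:
Start: pos=(0,0), heading=0, pen down
BK 1: (0,0) -> (-1,0) [heading=0, draw]
LT 272: heading 0 -> 272
LT 135: heading 272 -> 47
BK 12: (-1,0) -> (-9.184,-8.776) [heading=47, draw]
LT 180: heading 47 -> 227
RT 180: heading 227 -> 47
FD 20: (-9.184,-8.776) -> (4.456,5.851) [heading=47, draw]
PD: pen down
Final: pos=(4.456,5.851), heading=47, 3 segment(s) drawn

Segment lengths:
  seg 1: (0,0) -> (-1,0), length = 1
  seg 2: (-1,0) -> (-9.184,-8.776), length = 12
  seg 3: (-9.184,-8.776) -> (4.456,5.851), length = 20
Total = 33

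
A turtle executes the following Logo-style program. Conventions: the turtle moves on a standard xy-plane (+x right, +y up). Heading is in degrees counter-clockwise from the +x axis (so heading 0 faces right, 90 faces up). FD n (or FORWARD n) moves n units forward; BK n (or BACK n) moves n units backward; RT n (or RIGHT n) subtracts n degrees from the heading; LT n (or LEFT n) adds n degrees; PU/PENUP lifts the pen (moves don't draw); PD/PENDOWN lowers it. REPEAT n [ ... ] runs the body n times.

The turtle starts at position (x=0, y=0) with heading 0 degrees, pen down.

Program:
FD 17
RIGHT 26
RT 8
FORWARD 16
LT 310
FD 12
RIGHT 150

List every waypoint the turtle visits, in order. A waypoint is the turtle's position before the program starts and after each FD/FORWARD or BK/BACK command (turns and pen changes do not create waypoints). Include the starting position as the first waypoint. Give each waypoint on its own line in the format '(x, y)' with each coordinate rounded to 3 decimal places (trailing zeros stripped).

Answer: (0, 0)
(17, 0)
(30.265, -8.947)
(31.519, -20.881)

Derivation:
Executing turtle program step by step:
Start: pos=(0,0), heading=0, pen down
FD 17: (0,0) -> (17,0) [heading=0, draw]
RT 26: heading 0 -> 334
RT 8: heading 334 -> 326
FD 16: (17,0) -> (30.265,-8.947) [heading=326, draw]
LT 310: heading 326 -> 276
FD 12: (30.265,-8.947) -> (31.519,-20.881) [heading=276, draw]
RT 150: heading 276 -> 126
Final: pos=(31.519,-20.881), heading=126, 3 segment(s) drawn
Waypoints (4 total):
(0, 0)
(17, 0)
(30.265, -8.947)
(31.519, -20.881)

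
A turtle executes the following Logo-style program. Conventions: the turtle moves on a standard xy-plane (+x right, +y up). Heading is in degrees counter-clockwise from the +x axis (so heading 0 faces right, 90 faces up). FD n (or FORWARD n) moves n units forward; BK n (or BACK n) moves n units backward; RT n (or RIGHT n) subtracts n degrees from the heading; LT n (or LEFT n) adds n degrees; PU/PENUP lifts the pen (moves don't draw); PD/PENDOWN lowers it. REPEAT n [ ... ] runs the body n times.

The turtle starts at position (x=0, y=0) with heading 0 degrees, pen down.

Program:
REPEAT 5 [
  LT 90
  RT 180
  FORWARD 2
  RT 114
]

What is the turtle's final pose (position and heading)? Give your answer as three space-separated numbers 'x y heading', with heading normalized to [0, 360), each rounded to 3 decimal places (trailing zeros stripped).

Answer: -0.76 -0.684 60

Derivation:
Executing turtle program step by step:
Start: pos=(0,0), heading=0, pen down
REPEAT 5 [
  -- iteration 1/5 --
  LT 90: heading 0 -> 90
  RT 180: heading 90 -> 270
  FD 2: (0,0) -> (0,-2) [heading=270, draw]
  RT 114: heading 270 -> 156
  -- iteration 2/5 --
  LT 90: heading 156 -> 246
  RT 180: heading 246 -> 66
  FD 2: (0,-2) -> (0.813,-0.173) [heading=66, draw]
  RT 114: heading 66 -> 312
  -- iteration 3/5 --
  LT 90: heading 312 -> 42
  RT 180: heading 42 -> 222
  FD 2: (0.813,-0.173) -> (-0.673,-1.511) [heading=222, draw]
  RT 114: heading 222 -> 108
  -- iteration 4/5 --
  LT 90: heading 108 -> 198
  RT 180: heading 198 -> 18
  FD 2: (-0.673,-1.511) -> (1.229,-0.893) [heading=18, draw]
  RT 114: heading 18 -> 264
  -- iteration 5/5 --
  LT 90: heading 264 -> 354
  RT 180: heading 354 -> 174
  FD 2: (1.229,-0.893) -> (-0.76,-0.684) [heading=174, draw]
  RT 114: heading 174 -> 60
]
Final: pos=(-0.76,-0.684), heading=60, 5 segment(s) drawn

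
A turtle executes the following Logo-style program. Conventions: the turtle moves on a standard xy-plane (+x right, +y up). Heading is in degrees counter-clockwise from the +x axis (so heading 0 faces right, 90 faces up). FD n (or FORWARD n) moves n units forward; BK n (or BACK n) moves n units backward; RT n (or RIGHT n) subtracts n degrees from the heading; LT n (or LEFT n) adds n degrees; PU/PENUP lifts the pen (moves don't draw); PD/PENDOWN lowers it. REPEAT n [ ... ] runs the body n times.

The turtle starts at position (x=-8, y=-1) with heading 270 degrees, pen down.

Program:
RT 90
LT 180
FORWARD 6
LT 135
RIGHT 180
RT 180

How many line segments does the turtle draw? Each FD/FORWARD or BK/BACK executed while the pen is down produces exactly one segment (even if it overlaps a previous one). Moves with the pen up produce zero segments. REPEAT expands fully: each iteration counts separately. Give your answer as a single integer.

Answer: 1

Derivation:
Executing turtle program step by step:
Start: pos=(-8,-1), heading=270, pen down
RT 90: heading 270 -> 180
LT 180: heading 180 -> 0
FD 6: (-8,-1) -> (-2,-1) [heading=0, draw]
LT 135: heading 0 -> 135
RT 180: heading 135 -> 315
RT 180: heading 315 -> 135
Final: pos=(-2,-1), heading=135, 1 segment(s) drawn
Segments drawn: 1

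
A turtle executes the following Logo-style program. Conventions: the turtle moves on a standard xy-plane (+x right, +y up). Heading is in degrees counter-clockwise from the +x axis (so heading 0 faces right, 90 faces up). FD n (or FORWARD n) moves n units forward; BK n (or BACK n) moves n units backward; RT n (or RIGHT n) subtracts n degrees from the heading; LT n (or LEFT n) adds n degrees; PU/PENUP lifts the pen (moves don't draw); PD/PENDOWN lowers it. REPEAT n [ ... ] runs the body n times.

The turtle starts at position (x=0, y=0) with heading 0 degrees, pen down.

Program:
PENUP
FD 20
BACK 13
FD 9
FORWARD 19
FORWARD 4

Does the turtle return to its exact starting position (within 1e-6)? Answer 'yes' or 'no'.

Answer: no

Derivation:
Executing turtle program step by step:
Start: pos=(0,0), heading=0, pen down
PU: pen up
FD 20: (0,0) -> (20,0) [heading=0, move]
BK 13: (20,0) -> (7,0) [heading=0, move]
FD 9: (7,0) -> (16,0) [heading=0, move]
FD 19: (16,0) -> (35,0) [heading=0, move]
FD 4: (35,0) -> (39,0) [heading=0, move]
Final: pos=(39,0), heading=0, 0 segment(s) drawn

Start position: (0, 0)
Final position: (39, 0)
Distance = 39; >= 1e-6 -> NOT closed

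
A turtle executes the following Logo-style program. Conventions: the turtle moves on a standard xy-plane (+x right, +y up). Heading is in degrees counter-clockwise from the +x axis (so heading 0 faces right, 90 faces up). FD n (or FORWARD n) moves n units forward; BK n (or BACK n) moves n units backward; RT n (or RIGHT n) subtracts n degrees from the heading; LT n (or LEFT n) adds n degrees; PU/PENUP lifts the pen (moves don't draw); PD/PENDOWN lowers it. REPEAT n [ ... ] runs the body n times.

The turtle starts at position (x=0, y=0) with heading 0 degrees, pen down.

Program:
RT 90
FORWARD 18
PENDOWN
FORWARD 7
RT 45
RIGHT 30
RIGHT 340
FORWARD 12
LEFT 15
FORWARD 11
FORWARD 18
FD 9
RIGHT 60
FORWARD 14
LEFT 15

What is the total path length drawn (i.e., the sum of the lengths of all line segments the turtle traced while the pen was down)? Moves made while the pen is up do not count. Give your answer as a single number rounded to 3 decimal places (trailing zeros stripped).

Executing turtle program step by step:
Start: pos=(0,0), heading=0, pen down
RT 90: heading 0 -> 270
FD 18: (0,0) -> (0,-18) [heading=270, draw]
PD: pen down
FD 7: (0,-18) -> (0,-25) [heading=270, draw]
RT 45: heading 270 -> 225
RT 30: heading 225 -> 195
RT 340: heading 195 -> 215
FD 12: (0,-25) -> (-9.83,-31.883) [heading=215, draw]
LT 15: heading 215 -> 230
FD 11: (-9.83,-31.883) -> (-16.9,-40.309) [heading=230, draw]
FD 18: (-16.9,-40.309) -> (-28.471,-54.098) [heading=230, draw]
FD 9: (-28.471,-54.098) -> (-34.256,-60.993) [heading=230, draw]
RT 60: heading 230 -> 170
FD 14: (-34.256,-60.993) -> (-48.043,-58.562) [heading=170, draw]
LT 15: heading 170 -> 185
Final: pos=(-48.043,-58.562), heading=185, 7 segment(s) drawn

Segment lengths:
  seg 1: (0,0) -> (0,-18), length = 18
  seg 2: (0,-18) -> (0,-25), length = 7
  seg 3: (0,-25) -> (-9.83,-31.883), length = 12
  seg 4: (-9.83,-31.883) -> (-16.9,-40.309), length = 11
  seg 5: (-16.9,-40.309) -> (-28.471,-54.098), length = 18
  seg 6: (-28.471,-54.098) -> (-34.256,-60.993), length = 9
  seg 7: (-34.256,-60.993) -> (-48.043,-58.562), length = 14
Total = 89

Answer: 89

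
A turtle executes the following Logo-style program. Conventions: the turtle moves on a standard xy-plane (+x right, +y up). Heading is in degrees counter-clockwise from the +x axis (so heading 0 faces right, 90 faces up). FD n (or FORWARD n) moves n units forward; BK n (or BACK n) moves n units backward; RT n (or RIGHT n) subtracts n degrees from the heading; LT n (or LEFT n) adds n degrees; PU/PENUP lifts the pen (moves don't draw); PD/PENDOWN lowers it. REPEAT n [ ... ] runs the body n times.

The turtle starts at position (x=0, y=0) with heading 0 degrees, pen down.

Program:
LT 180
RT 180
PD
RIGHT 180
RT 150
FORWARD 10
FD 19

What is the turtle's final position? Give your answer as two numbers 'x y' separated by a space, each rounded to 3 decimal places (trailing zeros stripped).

Executing turtle program step by step:
Start: pos=(0,0), heading=0, pen down
LT 180: heading 0 -> 180
RT 180: heading 180 -> 0
PD: pen down
RT 180: heading 0 -> 180
RT 150: heading 180 -> 30
FD 10: (0,0) -> (8.66,5) [heading=30, draw]
FD 19: (8.66,5) -> (25.115,14.5) [heading=30, draw]
Final: pos=(25.115,14.5), heading=30, 2 segment(s) drawn

Answer: 25.115 14.5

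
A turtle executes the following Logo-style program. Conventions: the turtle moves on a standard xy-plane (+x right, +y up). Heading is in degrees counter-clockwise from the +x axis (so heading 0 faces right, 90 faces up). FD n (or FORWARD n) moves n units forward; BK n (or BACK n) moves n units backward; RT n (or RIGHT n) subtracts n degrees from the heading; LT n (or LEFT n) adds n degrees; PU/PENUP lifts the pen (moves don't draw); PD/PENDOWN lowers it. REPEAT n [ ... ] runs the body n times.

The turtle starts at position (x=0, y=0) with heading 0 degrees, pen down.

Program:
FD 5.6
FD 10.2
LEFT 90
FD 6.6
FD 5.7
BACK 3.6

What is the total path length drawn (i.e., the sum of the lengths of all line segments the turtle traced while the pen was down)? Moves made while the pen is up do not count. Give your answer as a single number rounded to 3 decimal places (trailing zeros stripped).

Executing turtle program step by step:
Start: pos=(0,0), heading=0, pen down
FD 5.6: (0,0) -> (5.6,0) [heading=0, draw]
FD 10.2: (5.6,0) -> (15.8,0) [heading=0, draw]
LT 90: heading 0 -> 90
FD 6.6: (15.8,0) -> (15.8,6.6) [heading=90, draw]
FD 5.7: (15.8,6.6) -> (15.8,12.3) [heading=90, draw]
BK 3.6: (15.8,12.3) -> (15.8,8.7) [heading=90, draw]
Final: pos=(15.8,8.7), heading=90, 5 segment(s) drawn

Segment lengths:
  seg 1: (0,0) -> (5.6,0), length = 5.6
  seg 2: (5.6,0) -> (15.8,0), length = 10.2
  seg 3: (15.8,0) -> (15.8,6.6), length = 6.6
  seg 4: (15.8,6.6) -> (15.8,12.3), length = 5.7
  seg 5: (15.8,12.3) -> (15.8,8.7), length = 3.6
Total = 31.7

Answer: 31.7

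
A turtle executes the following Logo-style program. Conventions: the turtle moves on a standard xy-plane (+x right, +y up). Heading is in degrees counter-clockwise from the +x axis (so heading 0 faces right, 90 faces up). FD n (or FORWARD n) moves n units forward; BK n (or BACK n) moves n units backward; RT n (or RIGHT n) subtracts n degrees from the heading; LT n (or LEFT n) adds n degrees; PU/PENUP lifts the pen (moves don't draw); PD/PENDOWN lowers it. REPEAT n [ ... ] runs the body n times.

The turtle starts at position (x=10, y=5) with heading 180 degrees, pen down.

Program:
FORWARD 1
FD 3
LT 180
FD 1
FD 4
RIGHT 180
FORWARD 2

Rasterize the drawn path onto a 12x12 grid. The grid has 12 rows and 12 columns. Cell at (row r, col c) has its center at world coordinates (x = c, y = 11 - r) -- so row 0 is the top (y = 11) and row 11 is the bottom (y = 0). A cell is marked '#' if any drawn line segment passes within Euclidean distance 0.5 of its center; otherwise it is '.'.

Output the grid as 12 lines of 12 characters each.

Segment 0: (10,5) -> (9,5)
Segment 1: (9,5) -> (6,5)
Segment 2: (6,5) -> (7,5)
Segment 3: (7,5) -> (11,5)
Segment 4: (11,5) -> (9,5)

Answer: ............
............
............
............
............
............
......######
............
............
............
............
............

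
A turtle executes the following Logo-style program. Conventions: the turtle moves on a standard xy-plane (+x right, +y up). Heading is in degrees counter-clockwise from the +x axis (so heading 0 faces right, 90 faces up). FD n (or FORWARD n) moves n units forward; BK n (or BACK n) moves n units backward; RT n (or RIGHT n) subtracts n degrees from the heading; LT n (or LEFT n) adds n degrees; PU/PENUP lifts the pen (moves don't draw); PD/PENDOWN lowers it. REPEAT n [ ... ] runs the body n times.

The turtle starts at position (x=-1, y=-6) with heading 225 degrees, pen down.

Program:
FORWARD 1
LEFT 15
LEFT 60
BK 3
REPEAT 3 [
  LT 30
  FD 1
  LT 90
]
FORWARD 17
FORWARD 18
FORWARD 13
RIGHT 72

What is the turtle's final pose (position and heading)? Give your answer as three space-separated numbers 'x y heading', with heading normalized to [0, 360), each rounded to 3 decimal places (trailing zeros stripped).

Answer: 20.793 -45.678 228

Derivation:
Executing turtle program step by step:
Start: pos=(-1,-6), heading=225, pen down
FD 1: (-1,-6) -> (-1.707,-6.707) [heading=225, draw]
LT 15: heading 225 -> 240
LT 60: heading 240 -> 300
BK 3: (-1.707,-6.707) -> (-3.207,-4.109) [heading=300, draw]
REPEAT 3 [
  -- iteration 1/3 --
  LT 30: heading 300 -> 330
  FD 1: (-3.207,-4.109) -> (-2.341,-4.609) [heading=330, draw]
  LT 90: heading 330 -> 60
  -- iteration 2/3 --
  LT 30: heading 60 -> 90
  FD 1: (-2.341,-4.609) -> (-2.341,-3.609) [heading=90, draw]
  LT 90: heading 90 -> 180
  -- iteration 3/3 --
  LT 30: heading 180 -> 210
  FD 1: (-2.341,-3.609) -> (-3.207,-4.109) [heading=210, draw]
  LT 90: heading 210 -> 300
]
FD 17: (-3.207,-4.109) -> (5.293,-18.831) [heading=300, draw]
FD 18: (5.293,-18.831) -> (14.293,-34.42) [heading=300, draw]
FD 13: (14.293,-34.42) -> (20.793,-45.678) [heading=300, draw]
RT 72: heading 300 -> 228
Final: pos=(20.793,-45.678), heading=228, 8 segment(s) drawn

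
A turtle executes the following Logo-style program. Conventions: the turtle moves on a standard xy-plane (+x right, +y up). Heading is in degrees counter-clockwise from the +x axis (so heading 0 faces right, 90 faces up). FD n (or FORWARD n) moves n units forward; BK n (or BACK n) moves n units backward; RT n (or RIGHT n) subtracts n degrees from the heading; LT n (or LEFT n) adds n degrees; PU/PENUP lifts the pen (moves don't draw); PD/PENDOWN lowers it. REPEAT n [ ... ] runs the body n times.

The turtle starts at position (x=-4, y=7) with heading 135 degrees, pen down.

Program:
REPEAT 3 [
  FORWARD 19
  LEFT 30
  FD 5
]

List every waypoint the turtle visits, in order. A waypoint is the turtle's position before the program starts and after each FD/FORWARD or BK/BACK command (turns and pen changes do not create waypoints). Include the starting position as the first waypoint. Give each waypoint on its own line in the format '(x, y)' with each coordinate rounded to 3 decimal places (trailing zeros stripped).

Executing turtle program step by step:
Start: pos=(-4,7), heading=135, pen down
REPEAT 3 [
  -- iteration 1/3 --
  FD 19: (-4,7) -> (-17.435,20.435) [heading=135, draw]
  LT 30: heading 135 -> 165
  FD 5: (-17.435,20.435) -> (-22.265,21.729) [heading=165, draw]
  -- iteration 2/3 --
  FD 19: (-22.265,21.729) -> (-40.617,26.647) [heading=165, draw]
  LT 30: heading 165 -> 195
  FD 5: (-40.617,26.647) -> (-45.447,25.353) [heading=195, draw]
  -- iteration 3/3 --
  FD 19: (-45.447,25.353) -> (-63.799,20.435) [heading=195, draw]
  LT 30: heading 195 -> 225
  FD 5: (-63.799,20.435) -> (-67.335,16.899) [heading=225, draw]
]
Final: pos=(-67.335,16.899), heading=225, 6 segment(s) drawn
Waypoints (7 total):
(-4, 7)
(-17.435, 20.435)
(-22.265, 21.729)
(-40.617, 26.647)
(-45.447, 25.353)
(-63.799, 20.435)
(-67.335, 16.899)

Answer: (-4, 7)
(-17.435, 20.435)
(-22.265, 21.729)
(-40.617, 26.647)
(-45.447, 25.353)
(-63.799, 20.435)
(-67.335, 16.899)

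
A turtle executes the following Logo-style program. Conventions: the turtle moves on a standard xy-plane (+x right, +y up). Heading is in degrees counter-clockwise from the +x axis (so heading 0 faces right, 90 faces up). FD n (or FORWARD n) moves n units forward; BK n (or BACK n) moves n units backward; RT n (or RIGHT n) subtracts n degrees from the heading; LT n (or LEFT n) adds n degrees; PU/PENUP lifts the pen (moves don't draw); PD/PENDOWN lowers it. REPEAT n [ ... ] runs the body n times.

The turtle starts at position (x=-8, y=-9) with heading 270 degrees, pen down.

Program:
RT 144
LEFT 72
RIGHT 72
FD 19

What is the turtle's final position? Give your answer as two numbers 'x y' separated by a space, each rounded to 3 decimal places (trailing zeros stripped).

Executing turtle program step by step:
Start: pos=(-8,-9), heading=270, pen down
RT 144: heading 270 -> 126
LT 72: heading 126 -> 198
RT 72: heading 198 -> 126
FD 19: (-8,-9) -> (-19.168,6.371) [heading=126, draw]
Final: pos=(-19.168,6.371), heading=126, 1 segment(s) drawn

Answer: -19.168 6.371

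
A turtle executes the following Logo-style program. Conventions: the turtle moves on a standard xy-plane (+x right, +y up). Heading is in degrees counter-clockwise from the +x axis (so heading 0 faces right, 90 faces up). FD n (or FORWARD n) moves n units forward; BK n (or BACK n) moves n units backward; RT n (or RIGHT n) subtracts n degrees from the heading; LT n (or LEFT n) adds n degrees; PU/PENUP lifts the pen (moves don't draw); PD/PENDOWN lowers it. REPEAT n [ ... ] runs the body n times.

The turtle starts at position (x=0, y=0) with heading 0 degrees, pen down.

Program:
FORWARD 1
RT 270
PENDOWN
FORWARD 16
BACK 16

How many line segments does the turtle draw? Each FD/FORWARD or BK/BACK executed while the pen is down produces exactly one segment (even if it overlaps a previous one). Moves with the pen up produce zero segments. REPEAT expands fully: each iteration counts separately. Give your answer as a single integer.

Executing turtle program step by step:
Start: pos=(0,0), heading=0, pen down
FD 1: (0,0) -> (1,0) [heading=0, draw]
RT 270: heading 0 -> 90
PD: pen down
FD 16: (1,0) -> (1,16) [heading=90, draw]
BK 16: (1,16) -> (1,0) [heading=90, draw]
Final: pos=(1,0), heading=90, 3 segment(s) drawn
Segments drawn: 3

Answer: 3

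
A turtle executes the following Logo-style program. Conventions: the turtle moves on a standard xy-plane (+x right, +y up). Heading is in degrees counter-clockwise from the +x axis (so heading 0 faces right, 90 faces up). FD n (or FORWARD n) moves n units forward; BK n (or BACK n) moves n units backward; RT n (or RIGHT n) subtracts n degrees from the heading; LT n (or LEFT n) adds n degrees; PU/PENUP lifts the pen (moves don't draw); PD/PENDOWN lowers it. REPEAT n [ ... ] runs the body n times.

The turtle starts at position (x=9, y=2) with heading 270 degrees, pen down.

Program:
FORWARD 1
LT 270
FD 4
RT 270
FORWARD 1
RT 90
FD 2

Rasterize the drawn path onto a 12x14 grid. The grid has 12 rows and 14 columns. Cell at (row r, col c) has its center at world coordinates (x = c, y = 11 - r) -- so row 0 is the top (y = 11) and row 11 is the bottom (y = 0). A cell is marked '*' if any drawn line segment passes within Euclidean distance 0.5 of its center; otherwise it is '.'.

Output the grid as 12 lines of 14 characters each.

Answer: ..............
..............
..............
..............
..............
..............
..............
..............
..............
.........*....
.....*****....
...***........

Derivation:
Segment 0: (9,2) -> (9,1)
Segment 1: (9,1) -> (5,1)
Segment 2: (5,1) -> (5,0)
Segment 3: (5,0) -> (3,0)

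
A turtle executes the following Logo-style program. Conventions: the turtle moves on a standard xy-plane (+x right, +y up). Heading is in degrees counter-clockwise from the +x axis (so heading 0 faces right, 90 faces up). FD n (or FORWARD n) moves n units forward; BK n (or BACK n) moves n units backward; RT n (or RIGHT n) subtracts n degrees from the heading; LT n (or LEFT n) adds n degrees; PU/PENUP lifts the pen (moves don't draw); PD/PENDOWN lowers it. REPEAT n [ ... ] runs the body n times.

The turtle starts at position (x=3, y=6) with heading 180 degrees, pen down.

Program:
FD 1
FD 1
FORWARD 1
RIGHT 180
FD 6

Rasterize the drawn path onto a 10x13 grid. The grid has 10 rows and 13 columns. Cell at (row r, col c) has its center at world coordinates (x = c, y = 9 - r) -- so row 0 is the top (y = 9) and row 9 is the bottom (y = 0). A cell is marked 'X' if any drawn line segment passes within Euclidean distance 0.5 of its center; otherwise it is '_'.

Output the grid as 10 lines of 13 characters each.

Segment 0: (3,6) -> (2,6)
Segment 1: (2,6) -> (1,6)
Segment 2: (1,6) -> (0,6)
Segment 3: (0,6) -> (6,6)

Answer: _____________
_____________
_____________
XXXXXXX______
_____________
_____________
_____________
_____________
_____________
_____________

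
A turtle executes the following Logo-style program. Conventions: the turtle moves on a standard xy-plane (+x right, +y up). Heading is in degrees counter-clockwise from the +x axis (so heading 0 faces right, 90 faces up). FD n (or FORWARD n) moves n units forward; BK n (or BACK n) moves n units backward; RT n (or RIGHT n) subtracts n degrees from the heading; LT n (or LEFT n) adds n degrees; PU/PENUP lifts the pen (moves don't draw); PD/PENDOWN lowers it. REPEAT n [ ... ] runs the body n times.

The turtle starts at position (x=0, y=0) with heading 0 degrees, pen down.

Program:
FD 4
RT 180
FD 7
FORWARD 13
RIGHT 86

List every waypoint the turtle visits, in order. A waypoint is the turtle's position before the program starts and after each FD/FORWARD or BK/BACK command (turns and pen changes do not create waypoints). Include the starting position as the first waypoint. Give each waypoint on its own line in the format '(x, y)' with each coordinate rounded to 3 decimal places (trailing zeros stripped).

Executing turtle program step by step:
Start: pos=(0,0), heading=0, pen down
FD 4: (0,0) -> (4,0) [heading=0, draw]
RT 180: heading 0 -> 180
FD 7: (4,0) -> (-3,0) [heading=180, draw]
FD 13: (-3,0) -> (-16,0) [heading=180, draw]
RT 86: heading 180 -> 94
Final: pos=(-16,0), heading=94, 3 segment(s) drawn
Waypoints (4 total):
(0, 0)
(4, 0)
(-3, 0)
(-16, 0)

Answer: (0, 0)
(4, 0)
(-3, 0)
(-16, 0)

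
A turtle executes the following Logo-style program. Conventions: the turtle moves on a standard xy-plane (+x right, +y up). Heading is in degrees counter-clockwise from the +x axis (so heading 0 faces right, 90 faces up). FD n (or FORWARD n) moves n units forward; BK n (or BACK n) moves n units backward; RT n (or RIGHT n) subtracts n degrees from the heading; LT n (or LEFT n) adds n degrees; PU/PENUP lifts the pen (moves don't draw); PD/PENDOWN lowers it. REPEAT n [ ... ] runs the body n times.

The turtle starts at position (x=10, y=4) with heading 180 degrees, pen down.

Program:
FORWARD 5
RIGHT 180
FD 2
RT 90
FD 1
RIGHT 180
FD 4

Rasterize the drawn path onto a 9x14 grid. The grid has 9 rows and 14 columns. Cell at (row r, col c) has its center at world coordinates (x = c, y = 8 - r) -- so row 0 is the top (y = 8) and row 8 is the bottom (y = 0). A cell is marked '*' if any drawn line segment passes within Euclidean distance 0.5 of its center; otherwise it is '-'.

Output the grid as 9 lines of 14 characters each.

Answer: --------------
-------*------
-------*------
-------*------
-----******---
-------*------
--------------
--------------
--------------

Derivation:
Segment 0: (10,4) -> (5,4)
Segment 1: (5,4) -> (7,4)
Segment 2: (7,4) -> (7,3)
Segment 3: (7,3) -> (7,7)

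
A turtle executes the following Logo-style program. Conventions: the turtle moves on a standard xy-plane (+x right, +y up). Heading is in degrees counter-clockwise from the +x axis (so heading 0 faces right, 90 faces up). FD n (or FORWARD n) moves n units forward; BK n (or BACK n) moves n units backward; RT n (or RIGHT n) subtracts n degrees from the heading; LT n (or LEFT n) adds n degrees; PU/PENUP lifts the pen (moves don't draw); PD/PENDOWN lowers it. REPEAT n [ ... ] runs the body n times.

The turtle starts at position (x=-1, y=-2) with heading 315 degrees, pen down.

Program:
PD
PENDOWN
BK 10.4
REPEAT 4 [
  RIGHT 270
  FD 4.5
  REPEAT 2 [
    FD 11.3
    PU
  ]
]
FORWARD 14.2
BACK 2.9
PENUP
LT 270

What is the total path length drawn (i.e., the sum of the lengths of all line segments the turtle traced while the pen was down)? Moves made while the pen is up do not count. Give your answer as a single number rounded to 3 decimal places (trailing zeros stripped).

Answer: 26.2

Derivation:
Executing turtle program step by step:
Start: pos=(-1,-2), heading=315, pen down
PD: pen down
PD: pen down
BK 10.4: (-1,-2) -> (-8.354,5.354) [heading=315, draw]
REPEAT 4 [
  -- iteration 1/4 --
  RT 270: heading 315 -> 45
  FD 4.5: (-8.354,5.354) -> (-5.172,8.536) [heading=45, draw]
  REPEAT 2 [
    -- iteration 1/2 --
    FD 11.3: (-5.172,8.536) -> (2.818,16.526) [heading=45, draw]
    PU: pen up
    -- iteration 2/2 --
    FD 11.3: (2.818,16.526) -> (10.809,24.517) [heading=45, move]
    PU: pen up
  ]
  -- iteration 2/4 --
  RT 270: heading 45 -> 135
  FD 4.5: (10.809,24.517) -> (7.627,27.698) [heading=135, move]
  REPEAT 2 [
    -- iteration 1/2 --
    FD 11.3: (7.627,27.698) -> (-0.364,35.689) [heading=135, move]
    PU: pen up
    -- iteration 2/2 --
    FD 11.3: (-0.364,35.689) -> (-8.354,43.679) [heading=135, move]
    PU: pen up
  ]
  -- iteration 3/4 --
  RT 270: heading 135 -> 225
  FD 4.5: (-8.354,43.679) -> (-11.536,40.497) [heading=225, move]
  REPEAT 2 [
    -- iteration 1/2 --
    FD 11.3: (-11.536,40.497) -> (-19.526,32.507) [heading=225, move]
    PU: pen up
    -- iteration 2/2 --
    FD 11.3: (-19.526,32.507) -> (-27.517,24.517) [heading=225, move]
    PU: pen up
  ]
  -- iteration 4/4 --
  RT 270: heading 225 -> 315
  FD 4.5: (-27.517,24.517) -> (-24.335,21.335) [heading=315, move]
  REPEAT 2 [
    -- iteration 1/2 --
    FD 11.3: (-24.335,21.335) -> (-16.344,13.344) [heading=315, move]
    PU: pen up
    -- iteration 2/2 --
    FD 11.3: (-16.344,13.344) -> (-8.354,5.354) [heading=315, move]
    PU: pen up
  ]
]
FD 14.2: (-8.354,5.354) -> (1.687,-4.687) [heading=315, move]
BK 2.9: (1.687,-4.687) -> (-0.364,-2.636) [heading=315, move]
PU: pen up
LT 270: heading 315 -> 225
Final: pos=(-0.364,-2.636), heading=225, 3 segment(s) drawn

Segment lengths:
  seg 1: (-1,-2) -> (-8.354,5.354), length = 10.4
  seg 2: (-8.354,5.354) -> (-5.172,8.536), length = 4.5
  seg 3: (-5.172,8.536) -> (2.818,16.526), length = 11.3
Total = 26.2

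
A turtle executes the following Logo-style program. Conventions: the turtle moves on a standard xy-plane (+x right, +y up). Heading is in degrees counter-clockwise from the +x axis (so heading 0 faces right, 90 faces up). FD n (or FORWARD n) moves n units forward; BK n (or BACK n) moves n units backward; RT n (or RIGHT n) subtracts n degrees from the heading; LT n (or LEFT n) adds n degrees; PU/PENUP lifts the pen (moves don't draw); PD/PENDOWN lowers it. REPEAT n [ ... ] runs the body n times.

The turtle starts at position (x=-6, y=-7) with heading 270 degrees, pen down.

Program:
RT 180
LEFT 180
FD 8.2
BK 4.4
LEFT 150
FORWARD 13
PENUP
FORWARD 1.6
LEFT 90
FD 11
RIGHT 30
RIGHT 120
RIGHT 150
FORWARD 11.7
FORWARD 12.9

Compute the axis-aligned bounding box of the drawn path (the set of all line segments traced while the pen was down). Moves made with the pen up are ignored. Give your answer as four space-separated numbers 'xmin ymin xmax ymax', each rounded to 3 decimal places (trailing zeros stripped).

Answer: -6 -15.2 0.5 0.458

Derivation:
Executing turtle program step by step:
Start: pos=(-6,-7), heading=270, pen down
RT 180: heading 270 -> 90
LT 180: heading 90 -> 270
FD 8.2: (-6,-7) -> (-6,-15.2) [heading=270, draw]
BK 4.4: (-6,-15.2) -> (-6,-10.8) [heading=270, draw]
LT 150: heading 270 -> 60
FD 13: (-6,-10.8) -> (0.5,0.458) [heading=60, draw]
PU: pen up
FD 1.6: (0.5,0.458) -> (1.3,1.844) [heading=60, move]
LT 90: heading 60 -> 150
FD 11: (1.3,1.844) -> (-8.226,7.344) [heading=150, move]
RT 30: heading 150 -> 120
RT 120: heading 120 -> 0
RT 150: heading 0 -> 210
FD 11.7: (-8.226,7.344) -> (-18.359,1.494) [heading=210, move]
FD 12.9: (-18.359,1.494) -> (-29.531,-4.956) [heading=210, move]
Final: pos=(-29.531,-4.956), heading=210, 3 segment(s) drawn

Segment endpoints: x in {-6, -6, -6, 0.5}, y in {-15.2, -10.8, -7, 0.458}
xmin=-6, ymin=-15.2, xmax=0.5, ymax=0.458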